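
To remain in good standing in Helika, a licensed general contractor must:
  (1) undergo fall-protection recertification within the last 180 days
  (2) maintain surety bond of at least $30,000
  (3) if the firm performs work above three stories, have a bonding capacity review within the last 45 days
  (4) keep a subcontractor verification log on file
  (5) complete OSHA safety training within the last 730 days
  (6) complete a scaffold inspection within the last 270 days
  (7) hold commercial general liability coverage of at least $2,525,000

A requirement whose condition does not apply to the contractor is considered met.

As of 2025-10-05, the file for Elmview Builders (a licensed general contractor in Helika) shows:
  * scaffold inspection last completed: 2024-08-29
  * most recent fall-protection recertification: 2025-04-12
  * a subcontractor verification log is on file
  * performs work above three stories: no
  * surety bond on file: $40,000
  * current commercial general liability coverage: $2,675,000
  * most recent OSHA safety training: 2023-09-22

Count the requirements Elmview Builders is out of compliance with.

2

1. fall-protection recertification 176 days ago vs limit 180 → met
2. surety bond $40,000 ≥ $30,000 → met
3. condition 'performs work above three stories' does not hold → requirement n/a → met
4. subcontractor verification log present → met
5. OSHA safety training 744 days ago vs limit 730 → not met
6. scaffold inspection 402 days ago vs limit 270 → not met
7. commercial general liability coverage $2,675,000 ≥ $2,525,000 → met
Not met: 2 of 7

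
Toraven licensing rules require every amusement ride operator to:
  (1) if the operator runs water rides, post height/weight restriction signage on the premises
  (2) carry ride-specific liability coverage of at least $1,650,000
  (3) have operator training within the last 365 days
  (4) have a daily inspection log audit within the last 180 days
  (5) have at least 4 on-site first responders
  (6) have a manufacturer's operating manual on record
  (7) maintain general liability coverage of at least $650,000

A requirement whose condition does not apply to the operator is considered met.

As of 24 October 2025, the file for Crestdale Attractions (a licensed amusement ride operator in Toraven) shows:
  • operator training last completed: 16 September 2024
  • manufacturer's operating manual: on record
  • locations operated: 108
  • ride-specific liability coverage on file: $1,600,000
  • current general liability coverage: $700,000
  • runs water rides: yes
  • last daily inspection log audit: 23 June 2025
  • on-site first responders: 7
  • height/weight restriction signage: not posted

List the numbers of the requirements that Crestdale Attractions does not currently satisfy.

1, 2, 3

1. condition 'runs water rides' holds; height/weight restriction signage absent → not met
2. ride-specific liability coverage $1,600,000 < $1,650,000 → not met
3. operator training 403 days ago vs limit 365 → not met
4. daily inspection log audit 123 days ago vs limit 180 → met
5. on-site first responders 7 ≥ 4 → met
6. manufacturer's operating manual present → met
7. general liability coverage $700,000 ≥ $650,000 → met
Not met: 1, 2, 3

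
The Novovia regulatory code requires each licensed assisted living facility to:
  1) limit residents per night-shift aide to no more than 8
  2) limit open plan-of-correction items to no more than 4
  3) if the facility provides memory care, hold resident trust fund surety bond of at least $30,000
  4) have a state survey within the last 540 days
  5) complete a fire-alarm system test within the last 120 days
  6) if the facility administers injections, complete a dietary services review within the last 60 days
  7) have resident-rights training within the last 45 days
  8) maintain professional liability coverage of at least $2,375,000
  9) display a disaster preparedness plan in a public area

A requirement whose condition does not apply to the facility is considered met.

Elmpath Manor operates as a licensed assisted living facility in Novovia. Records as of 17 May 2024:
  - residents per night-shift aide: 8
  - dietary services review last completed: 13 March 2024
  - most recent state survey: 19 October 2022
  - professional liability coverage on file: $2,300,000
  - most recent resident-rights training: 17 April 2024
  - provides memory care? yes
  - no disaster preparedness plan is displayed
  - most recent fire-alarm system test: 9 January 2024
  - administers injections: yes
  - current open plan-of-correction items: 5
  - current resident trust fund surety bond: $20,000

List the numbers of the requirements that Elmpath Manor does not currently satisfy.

1. residents per night-shift aide 8 ≤ 8 → met
2. open plan-of-correction items 5 > 4 → not met
3. condition 'provides memory care' holds; resident trust fund surety bond $20,000 < $30,000 → not met
4. state survey 576 days ago vs limit 540 → not met
5. fire-alarm system test 129 days ago vs limit 120 → not met
6. condition 'administers injections' holds; dietary services review 65 days ago vs limit 60 → not met
7. resident-rights training 30 days ago vs limit 45 → met
8. professional liability coverage $2,300,000 < $2,375,000 → not met
9. disaster preparedness plan absent → not met
Not met: 2, 3, 4, 5, 6, 8, 9

2, 3, 4, 5, 6, 8, 9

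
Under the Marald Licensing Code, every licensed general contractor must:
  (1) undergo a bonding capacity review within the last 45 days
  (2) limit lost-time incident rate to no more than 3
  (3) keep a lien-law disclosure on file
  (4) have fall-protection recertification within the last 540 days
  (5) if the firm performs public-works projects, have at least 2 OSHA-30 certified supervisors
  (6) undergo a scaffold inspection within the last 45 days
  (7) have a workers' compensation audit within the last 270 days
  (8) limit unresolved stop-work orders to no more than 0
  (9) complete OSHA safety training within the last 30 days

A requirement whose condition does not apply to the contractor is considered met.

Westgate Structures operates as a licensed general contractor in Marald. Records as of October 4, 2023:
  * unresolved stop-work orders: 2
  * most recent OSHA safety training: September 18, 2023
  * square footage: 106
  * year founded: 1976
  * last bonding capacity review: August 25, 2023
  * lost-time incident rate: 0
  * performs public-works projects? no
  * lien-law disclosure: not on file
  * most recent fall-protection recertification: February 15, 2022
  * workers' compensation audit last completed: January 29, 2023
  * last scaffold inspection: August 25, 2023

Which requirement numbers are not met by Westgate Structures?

1. bonding capacity review 40 days ago vs limit 45 → met
2. lost-time incident rate 0 ≤ 3 → met
3. lien-law disclosure absent → not met
4. fall-protection recertification 596 days ago vs limit 540 → not met
5. condition 'performs public-works projects' does not hold → requirement n/a → met
6. scaffold inspection 40 days ago vs limit 45 → met
7. workers' compensation audit 248 days ago vs limit 270 → met
8. unresolved stop-work orders 2 > 0 → not met
9. OSHA safety training 16 days ago vs limit 30 → met
Not met: 3, 4, 8

3, 4, 8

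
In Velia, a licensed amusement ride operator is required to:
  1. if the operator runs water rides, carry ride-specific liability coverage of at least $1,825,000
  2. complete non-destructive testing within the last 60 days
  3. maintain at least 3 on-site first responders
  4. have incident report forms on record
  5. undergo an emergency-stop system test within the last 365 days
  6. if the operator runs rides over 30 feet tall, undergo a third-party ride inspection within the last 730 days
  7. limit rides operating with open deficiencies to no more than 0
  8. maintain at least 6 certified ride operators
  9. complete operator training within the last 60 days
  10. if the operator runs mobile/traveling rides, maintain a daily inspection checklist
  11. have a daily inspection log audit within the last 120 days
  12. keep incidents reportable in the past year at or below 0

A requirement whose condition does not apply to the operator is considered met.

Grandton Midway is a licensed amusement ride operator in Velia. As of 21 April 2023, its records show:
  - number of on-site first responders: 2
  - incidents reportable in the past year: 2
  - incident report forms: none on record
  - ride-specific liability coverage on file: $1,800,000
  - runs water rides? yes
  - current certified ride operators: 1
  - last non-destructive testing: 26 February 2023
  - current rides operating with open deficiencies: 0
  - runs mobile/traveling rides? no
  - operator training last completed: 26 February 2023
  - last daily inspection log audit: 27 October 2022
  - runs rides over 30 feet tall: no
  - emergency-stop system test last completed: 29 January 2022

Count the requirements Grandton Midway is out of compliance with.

1. condition 'runs water rides' holds; ride-specific liability coverage $1,800,000 < $1,825,000 → not met
2. non-destructive testing 54 days ago vs limit 60 → met
3. on-site first responders 2 < 3 → not met
4. incident report forms absent → not met
5. emergency-stop system test 447 days ago vs limit 365 → not met
6. condition 'runs rides over 30 feet tall' does not hold → requirement n/a → met
7. rides operating with open deficiencies 0 ≤ 0 → met
8. certified ride operators 1 < 6 → not met
9. operator training 54 days ago vs limit 60 → met
10. condition 'runs mobile/traveling rides' does not hold → requirement n/a → met
11. daily inspection log audit 176 days ago vs limit 120 → not met
12. incidents reportable in the past year 2 > 0 → not met
Not met: 7 of 12

7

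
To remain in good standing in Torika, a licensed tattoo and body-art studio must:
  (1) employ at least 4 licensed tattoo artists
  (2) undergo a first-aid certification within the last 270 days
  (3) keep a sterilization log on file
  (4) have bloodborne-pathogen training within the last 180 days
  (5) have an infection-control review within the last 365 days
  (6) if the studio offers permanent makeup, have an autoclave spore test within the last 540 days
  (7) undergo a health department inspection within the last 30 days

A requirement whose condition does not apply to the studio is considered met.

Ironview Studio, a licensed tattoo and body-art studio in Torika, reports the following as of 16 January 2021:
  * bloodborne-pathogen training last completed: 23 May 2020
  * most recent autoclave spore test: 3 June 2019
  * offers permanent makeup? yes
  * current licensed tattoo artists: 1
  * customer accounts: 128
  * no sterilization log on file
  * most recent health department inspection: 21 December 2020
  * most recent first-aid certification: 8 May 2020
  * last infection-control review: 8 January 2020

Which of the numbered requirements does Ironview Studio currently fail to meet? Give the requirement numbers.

1. licensed tattoo artists 1 < 4 → not met
2. first-aid certification 253 days ago vs limit 270 → met
3. sterilization log absent → not met
4. bloodborne-pathogen training 238 days ago vs limit 180 → not met
5. infection-control review 374 days ago vs limit 365 → not met
6. condition 'offers permanent makeup' holds; autoclave spore test 593 days ago vs limit 540 → not met
7. health department inspection 26 days ago vs limit 30 → met
Not met: 1, 3, 4, 5, 6

1, 3, 4, 5, 6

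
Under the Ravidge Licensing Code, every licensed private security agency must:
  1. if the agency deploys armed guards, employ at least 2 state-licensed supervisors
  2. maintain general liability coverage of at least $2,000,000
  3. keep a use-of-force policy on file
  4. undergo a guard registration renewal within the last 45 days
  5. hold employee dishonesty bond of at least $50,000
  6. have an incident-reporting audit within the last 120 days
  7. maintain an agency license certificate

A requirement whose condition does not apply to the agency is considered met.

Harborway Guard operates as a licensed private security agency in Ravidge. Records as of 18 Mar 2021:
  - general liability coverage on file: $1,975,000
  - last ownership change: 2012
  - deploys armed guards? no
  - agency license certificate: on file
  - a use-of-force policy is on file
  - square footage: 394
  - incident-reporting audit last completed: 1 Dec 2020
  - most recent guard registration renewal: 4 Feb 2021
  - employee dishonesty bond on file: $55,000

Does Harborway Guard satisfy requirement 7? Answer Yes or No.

7. agency license certificate present → met

Yes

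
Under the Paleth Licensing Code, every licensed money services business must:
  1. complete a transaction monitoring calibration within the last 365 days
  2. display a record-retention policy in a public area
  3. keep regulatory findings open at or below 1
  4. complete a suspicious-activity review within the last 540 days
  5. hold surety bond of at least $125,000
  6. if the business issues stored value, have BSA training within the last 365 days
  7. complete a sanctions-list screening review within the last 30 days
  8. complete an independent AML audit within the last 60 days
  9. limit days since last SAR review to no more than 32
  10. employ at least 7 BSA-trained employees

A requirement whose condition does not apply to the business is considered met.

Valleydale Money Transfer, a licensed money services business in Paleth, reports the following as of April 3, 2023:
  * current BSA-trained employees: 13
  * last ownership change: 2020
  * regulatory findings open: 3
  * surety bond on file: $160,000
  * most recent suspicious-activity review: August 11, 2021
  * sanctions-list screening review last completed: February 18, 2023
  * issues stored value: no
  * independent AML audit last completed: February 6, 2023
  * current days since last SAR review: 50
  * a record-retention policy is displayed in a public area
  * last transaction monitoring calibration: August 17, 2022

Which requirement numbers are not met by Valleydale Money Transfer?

1. transaction monitoring calibration 229 days ago vs limit 365 → met
2. record-retention policy present → met
3. regulatory findings open 3 > 1 → not met
4. suspicious-activity review 600 days ago vs limit 540 → not met
5. surety bond $160,000 ≥ $125,000 → met
6. condition 'issues stored value' does not hold → requirement n/a → met
7. sanctions-list screening review 44 days ago vs limit 30 → not met
8. independent AML audit 56 days ago vs limit 60 → met
9. days since last SAR review 50 > 32 → not met
10. BSA-trained employees 13 ≥ 7 → met
Not met: 3, 4, 7, 9

3, 4, 7, 9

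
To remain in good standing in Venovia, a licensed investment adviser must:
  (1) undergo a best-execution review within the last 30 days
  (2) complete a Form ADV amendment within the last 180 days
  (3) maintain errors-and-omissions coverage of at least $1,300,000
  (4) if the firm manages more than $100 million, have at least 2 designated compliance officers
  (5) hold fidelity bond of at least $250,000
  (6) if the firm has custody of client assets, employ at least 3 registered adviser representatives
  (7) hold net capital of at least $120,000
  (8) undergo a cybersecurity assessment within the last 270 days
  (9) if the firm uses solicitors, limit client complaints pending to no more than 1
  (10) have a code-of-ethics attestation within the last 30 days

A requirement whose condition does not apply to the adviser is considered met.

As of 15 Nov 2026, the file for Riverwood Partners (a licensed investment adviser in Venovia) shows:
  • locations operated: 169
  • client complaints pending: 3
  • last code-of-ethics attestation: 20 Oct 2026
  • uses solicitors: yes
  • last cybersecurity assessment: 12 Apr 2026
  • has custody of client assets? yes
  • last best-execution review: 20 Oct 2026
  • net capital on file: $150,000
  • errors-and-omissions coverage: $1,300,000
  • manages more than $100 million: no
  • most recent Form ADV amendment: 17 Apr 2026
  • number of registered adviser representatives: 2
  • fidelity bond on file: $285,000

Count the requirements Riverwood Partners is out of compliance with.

1. best-execution review 26 days ago vs limit 30 → met
2. Form ADV amendment 212 days ago vs limit 180 → not met
3. errors-and-omissions coverage $1,300,000 ≥ $1,300,000 → met
4. condition 'manages more than $100 million' does not hold → requirement n/a → met
5. fidelity bond $285,000 ≥ $250,000 → met
6. condition 'has custody of client assets' holds; registered adviser representatives 2 < 3 → not met
7. net capital $150,000 ≥ $120,000 → met
8. cybersecurity assessment 217 days ago vs limit 270 → met
9. condition 'uses solicitors' holds; client complaints pending 3 > 1 → not met
10. code-of-ethics attestation 26 days ago vs limit 30 → met
Not met: 3 of 10

3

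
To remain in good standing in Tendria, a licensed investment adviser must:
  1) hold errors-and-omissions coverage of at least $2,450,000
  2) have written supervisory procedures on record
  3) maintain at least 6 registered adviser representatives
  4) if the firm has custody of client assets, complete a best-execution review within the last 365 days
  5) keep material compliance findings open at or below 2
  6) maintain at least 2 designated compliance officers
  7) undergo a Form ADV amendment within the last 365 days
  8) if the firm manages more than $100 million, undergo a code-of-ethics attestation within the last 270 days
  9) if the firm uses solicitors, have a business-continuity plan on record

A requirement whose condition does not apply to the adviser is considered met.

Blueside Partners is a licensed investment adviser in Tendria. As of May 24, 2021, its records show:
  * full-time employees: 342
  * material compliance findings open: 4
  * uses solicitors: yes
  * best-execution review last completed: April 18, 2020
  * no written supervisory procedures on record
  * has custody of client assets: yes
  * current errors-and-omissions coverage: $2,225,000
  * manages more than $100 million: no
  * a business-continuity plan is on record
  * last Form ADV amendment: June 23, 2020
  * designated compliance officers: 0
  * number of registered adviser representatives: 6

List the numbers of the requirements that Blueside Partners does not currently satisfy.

1. errors-and-omissions coverage $2,225,000 < $2,450,000 → not met
2. written supervisory procedures absent → not met
3. registered adviser representatives 6 ≥ 6 → met
4. condition 'has custody of client assets' holds; best-execution review 401 days ago vs limit 365 → not met
5. material compliance findings open 4 > 2 → not met
6. designated compliance officers 0 < 2 → not met
7. Form ADV amendment 335 days ago vs limit 365 → met
8. condition 'manages more than $100 million' does not hold → requirement n/a → met
9. condition 'uses solicitors' holds; business-continuity plan present → met
Not met: 1, 2, 4, 5, 6

1, 2, 4, 5, 6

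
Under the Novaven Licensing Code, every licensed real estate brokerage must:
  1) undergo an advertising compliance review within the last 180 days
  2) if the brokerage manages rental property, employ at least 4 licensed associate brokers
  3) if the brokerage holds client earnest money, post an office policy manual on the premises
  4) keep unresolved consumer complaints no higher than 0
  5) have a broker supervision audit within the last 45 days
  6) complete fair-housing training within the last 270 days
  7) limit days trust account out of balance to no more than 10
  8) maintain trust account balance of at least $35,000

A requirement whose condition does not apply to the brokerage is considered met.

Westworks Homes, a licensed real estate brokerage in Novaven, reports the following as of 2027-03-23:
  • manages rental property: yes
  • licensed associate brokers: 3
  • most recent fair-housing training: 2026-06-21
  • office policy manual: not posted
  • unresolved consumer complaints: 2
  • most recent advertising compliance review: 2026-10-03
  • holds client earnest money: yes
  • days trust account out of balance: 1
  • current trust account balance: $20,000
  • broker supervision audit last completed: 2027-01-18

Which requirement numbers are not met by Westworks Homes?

2, 3, 4, 5, 6, 8

1. advertising compliance review 171 days ago vs limit 180 → met
2. condition 'manages rental property' holds; licensed associate brokers 3 < 4 → not met
3. condition 'holds client earnest money' holds; office policy manual absent → not met
4. unresolved consumer complaints 2 > 0 → not met
5. broker supervision audit 64 days ago vs limit 45 → not met
6. fair-housing training 275 days ago vs limit 270 → not met
7. days trust account out of balance 1 ≤ 10 → met
8. trust account balance $20,000 < $35,000 → not met
Not met: 2, 3, 4, 5, 6, 8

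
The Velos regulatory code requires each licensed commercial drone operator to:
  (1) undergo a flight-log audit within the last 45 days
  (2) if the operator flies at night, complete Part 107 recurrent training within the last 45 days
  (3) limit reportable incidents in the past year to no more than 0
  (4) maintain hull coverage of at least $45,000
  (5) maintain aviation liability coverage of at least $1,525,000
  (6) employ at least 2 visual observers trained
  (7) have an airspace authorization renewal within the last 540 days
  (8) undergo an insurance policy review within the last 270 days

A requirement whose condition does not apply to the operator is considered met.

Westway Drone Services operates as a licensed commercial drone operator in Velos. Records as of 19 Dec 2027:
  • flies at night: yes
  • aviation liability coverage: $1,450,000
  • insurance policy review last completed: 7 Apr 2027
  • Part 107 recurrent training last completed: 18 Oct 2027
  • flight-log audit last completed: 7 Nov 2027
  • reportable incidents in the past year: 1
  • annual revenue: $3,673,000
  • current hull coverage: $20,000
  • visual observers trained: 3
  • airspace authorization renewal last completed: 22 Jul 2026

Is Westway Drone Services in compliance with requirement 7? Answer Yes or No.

Yes

7. airspace authorization renewal 515 days ago vs limit 540 → met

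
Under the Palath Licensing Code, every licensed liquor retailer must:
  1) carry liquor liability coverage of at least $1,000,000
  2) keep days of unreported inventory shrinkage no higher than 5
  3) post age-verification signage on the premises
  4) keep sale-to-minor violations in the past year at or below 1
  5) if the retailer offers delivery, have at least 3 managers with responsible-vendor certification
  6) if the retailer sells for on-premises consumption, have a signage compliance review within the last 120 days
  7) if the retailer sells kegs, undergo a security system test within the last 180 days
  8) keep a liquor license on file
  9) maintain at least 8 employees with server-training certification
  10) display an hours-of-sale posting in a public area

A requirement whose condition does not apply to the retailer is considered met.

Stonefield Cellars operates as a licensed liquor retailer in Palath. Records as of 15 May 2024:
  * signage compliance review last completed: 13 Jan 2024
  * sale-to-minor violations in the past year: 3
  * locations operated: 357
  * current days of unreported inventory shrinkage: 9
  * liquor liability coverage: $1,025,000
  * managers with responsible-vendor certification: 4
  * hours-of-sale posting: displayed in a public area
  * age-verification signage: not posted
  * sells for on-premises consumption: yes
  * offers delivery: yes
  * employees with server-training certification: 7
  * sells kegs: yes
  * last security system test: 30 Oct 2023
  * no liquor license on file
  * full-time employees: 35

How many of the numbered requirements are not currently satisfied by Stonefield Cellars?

7

1. liquor liability coverage $1,025,000 ≥ $1,000,000 → met
2. days of unreported inventory shrinkage 9 > 5 → not met
3. age-verification signage absent → not met
4. sale-to-minor violations in the past year 3 > 1 → not met
5. condition 'offers delivery' holds; managers with responsible-vendor certification 4 ≥ 3 → met
6. condition 'sells for on-premises consumption' holds; signage compliance review 123 days ago vs limit 120 → not met
7. condition 'sells kegs' holds; security system test 198 days ago vs limit 180 → not met
8. liquor license absent → not met
9. employees with server-training certification 7 < 8 → not met
10. hours-of-sale posting present → met
Not met: 7 of 10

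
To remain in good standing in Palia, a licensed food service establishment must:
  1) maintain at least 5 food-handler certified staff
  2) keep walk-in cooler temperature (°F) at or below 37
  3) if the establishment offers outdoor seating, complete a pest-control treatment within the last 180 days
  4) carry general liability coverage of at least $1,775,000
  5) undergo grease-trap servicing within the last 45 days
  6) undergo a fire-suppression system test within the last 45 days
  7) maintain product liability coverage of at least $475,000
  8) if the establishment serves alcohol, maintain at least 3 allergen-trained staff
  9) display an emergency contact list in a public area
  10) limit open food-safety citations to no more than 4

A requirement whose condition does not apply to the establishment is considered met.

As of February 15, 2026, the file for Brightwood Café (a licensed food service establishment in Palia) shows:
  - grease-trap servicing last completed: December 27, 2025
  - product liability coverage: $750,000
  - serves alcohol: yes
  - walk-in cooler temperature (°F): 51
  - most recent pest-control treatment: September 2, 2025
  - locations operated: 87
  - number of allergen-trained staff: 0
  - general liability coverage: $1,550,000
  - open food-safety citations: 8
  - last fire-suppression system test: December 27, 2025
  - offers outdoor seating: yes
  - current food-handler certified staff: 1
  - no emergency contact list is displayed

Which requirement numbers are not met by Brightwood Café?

1, 2, 4, 5, 6, 8, 9, 10

1. food-handler certified staff 1 < 5 → not met
2. walk-in cooler temperature (°F) 51 > 37 → not met
3. condition 'offers outdoor seating' holds; pest-control treatment 166 days ago vs limit 180 → met
4. general liability coverage $1,550,000 < $1,775,000 → not met
5. grease-trap servicing 50 days ago vs limit 45 → not met
6. fire-suppression system test 50 days ago vs limit 45 → not met
7. product liability coverage $750,000 ≥ $475,000 → met
8. condition 'serves alcohol' holds; allergen-trained staff 0 < 3 → not met
9. emergency contact list absent → not met
10. open food-safety citations 8 > 4 → not met
Not met: 1, 2, 4, 5, 6, 8, 9, 10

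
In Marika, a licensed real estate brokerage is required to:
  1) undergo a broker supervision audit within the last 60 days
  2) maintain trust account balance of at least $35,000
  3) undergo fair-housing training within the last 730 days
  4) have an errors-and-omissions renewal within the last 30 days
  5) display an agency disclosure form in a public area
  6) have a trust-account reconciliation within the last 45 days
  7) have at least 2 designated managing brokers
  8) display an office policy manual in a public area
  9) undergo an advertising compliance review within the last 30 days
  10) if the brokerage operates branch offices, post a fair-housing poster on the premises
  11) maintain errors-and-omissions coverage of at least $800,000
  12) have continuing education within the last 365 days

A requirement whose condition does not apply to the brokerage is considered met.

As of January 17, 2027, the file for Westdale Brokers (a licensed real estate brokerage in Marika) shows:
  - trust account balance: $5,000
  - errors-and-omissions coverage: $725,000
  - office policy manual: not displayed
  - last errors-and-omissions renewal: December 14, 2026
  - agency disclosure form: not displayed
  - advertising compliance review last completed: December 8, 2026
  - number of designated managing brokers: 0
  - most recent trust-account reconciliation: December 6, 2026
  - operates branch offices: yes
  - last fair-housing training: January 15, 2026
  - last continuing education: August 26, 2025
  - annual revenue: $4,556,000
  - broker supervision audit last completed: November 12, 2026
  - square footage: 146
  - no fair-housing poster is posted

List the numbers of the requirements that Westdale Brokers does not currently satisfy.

1, 2, 4, 5, 7, 8, 9, 10, 11, 12

1. broker supervision audit 66 days ago vs limit 60 → not met
2. trust account balance $5,000 < $35,000 → not met
3. fair-housing training 367 days ago vs limit 730 → met
4. errors-and-omissions renewal 34 days ago vs limit 30 → not met
5. agency disclosure form absent → not met
6. trust-account reconciliation 42 days ago vs limit 45 → met
7. designated managing brokers 0 < 2 → not met
8. office policy manual absent → not met
9. advertising compliance review 40 days ago vs limit 30 → not met
10. condition 'operates branch offices' holds; fair-housing poster absent → not met
11. errors-and-omissions coverage $725,000 < $800,000 → not met
12. continuing education 509 days ago vs limit 365 → not met
Not met: 1, 2, 4, 5, 7, 8, 9, 10, 11, 12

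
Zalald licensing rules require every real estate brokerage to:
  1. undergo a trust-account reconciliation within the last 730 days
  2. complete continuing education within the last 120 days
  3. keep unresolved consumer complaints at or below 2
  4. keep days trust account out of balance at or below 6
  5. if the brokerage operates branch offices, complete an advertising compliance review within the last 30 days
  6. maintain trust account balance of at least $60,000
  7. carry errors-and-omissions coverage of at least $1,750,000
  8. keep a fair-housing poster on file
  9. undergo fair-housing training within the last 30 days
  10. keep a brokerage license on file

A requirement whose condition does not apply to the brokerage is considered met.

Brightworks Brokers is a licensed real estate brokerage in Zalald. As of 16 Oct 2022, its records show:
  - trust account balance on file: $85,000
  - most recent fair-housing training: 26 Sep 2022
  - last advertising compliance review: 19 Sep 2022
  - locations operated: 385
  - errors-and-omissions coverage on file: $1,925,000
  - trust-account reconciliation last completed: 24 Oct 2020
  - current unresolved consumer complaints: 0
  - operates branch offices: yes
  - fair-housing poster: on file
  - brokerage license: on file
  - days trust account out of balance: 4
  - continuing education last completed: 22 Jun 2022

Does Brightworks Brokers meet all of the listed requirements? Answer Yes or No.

1. trust-account reconciliation 722 days ago vs limit 730 → met
2. continuing education 116 days ago vs limit 120 → met
3. unresolved consumer complaints 0 ≤ 2 → met
4. days trust account out of balance 4 ≤ 6 → met
5. condition 'operates branch offices' holds; advertising compliance review 27 days ago vs limit 30 → met
6. trust account balance $85,000 ≥ $60,000 → met
7. errors-and-omissions coverage $1,925,000 ≥ $1,750,000 → met
8. fair-housing poster present → met
9. fair-housing training 20 days ago vs limit 30 → met
10. brokerage license present → met
All met.

Yes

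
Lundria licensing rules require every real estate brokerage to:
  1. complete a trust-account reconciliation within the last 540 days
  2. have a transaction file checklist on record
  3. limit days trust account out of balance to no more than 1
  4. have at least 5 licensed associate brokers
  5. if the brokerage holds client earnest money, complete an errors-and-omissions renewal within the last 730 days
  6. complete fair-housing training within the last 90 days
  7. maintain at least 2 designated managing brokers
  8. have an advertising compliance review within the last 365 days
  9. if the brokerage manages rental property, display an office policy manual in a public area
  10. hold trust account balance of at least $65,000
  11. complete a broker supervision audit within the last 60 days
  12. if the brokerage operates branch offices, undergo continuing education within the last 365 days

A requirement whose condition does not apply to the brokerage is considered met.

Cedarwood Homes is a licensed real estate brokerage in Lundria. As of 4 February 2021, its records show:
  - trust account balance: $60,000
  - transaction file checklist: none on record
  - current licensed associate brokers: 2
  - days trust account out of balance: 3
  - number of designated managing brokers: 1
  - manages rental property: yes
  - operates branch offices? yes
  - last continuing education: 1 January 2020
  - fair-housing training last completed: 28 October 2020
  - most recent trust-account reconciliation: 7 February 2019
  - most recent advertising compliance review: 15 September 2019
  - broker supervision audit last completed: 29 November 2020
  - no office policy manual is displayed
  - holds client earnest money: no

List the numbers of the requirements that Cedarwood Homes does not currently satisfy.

1, 2, 3, 4, 6, 7, 8, 9, 10, 11, 12

1. trust-account reconciliation 728 days ago vs limit 540 → not met
2. transaction file checklist absent → not met
3. days trust account out of balance 3 > 1 → not met
4. licensed associate brokers 2 < 5 → not met
5. condition 'holds client earnest money' does not hold → requirement n/a → met
6. fair-housing training 99 days ago vs limit 90 → not met
7. designated managing brokers 1 < 2 → not met
8. advertising compliance review 508 days ago vs limit 365 → not met
9. condition 'manages rental property' holds; office policy manual absent → not met
10. trust account balance $60,000 < $65,000 → not met
11. broker supervision audit 67 days ago vs limit 60 → not met
12. condition 'operates branch offices' holds; continuing education 400 days ago vs limit 365 → not met
Not met: 1, 2, 3, 4, 6, 7, 8, 9, 10, 11, 12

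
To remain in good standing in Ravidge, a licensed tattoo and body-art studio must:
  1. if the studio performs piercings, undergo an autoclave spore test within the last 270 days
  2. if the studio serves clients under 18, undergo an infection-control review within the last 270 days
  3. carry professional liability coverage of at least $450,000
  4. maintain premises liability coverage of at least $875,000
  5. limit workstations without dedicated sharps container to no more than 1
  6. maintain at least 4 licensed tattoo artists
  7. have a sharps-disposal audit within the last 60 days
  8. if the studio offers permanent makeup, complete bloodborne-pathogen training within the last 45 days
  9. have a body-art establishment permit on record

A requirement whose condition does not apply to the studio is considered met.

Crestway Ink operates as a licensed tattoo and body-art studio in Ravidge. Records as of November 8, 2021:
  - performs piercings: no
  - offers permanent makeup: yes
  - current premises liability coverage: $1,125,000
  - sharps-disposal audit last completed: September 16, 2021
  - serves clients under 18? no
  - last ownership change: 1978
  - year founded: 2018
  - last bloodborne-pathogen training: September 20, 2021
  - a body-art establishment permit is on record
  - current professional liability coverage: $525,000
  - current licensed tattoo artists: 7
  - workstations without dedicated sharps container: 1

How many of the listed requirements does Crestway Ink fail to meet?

1. condition 'performs piercings' does not hold → requirement n/a → met
2. condition 'serves clients under 18' does not hold → requirement n/a → met
3. professional liability coverage $525,000 ≥ $450,000 → met
4. premises liability coverage $1,125,000 ≥ $875,000 → met
5. workstations without dedicated sharps container 1 ≤ 1 → met
6. licensed tattoo artists 7 ≥ 4 → met
7. sharps-disposal audit 53 days ago vs limit 60 → met
8. condition 'offers permanent makeup' holds; bloodborne-pathogen training 49 days ago vs limit 45 → not met
9. body-art establishment permit present → met
Not met: 1 of 9

1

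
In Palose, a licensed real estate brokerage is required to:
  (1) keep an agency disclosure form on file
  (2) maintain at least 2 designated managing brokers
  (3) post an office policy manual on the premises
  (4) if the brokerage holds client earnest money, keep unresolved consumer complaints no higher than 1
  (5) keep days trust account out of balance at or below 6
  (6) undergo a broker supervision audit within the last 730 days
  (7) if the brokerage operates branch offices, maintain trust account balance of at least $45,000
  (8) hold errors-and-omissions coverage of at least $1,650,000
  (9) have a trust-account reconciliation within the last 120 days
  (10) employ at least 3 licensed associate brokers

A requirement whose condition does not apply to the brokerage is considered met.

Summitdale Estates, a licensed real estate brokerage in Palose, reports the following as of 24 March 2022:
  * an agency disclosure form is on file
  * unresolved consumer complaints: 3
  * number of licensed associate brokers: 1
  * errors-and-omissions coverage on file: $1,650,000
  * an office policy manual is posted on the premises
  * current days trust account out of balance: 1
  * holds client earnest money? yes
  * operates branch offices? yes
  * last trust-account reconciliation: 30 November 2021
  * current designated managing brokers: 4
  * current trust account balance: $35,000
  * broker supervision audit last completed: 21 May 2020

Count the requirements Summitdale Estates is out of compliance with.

3

1. agency disclosure form present → met
2. designated managing brokers 4 ≥ 2 → met
3. office policy manual present → met
4. condition 'holds client earnest money' holds; unresolved consumer complaints 3 > 1 → not met
5. days trust account out of balance 1 ≤ 6 → met
6. broker supervision audit 672 days ago vs limit 730 → met
7. condition 'operates branch offices' holds; trust account balance $35,000 < $45,000 → not met
8. errors-and-omissions coverage $1,650,000 ≥ $1,650,000 → met
9. trust-account reconciliation 114 days ago vs limit 120 → met
10. licensed associate brokers 1 < 3 → not met
Not met: 3 of 10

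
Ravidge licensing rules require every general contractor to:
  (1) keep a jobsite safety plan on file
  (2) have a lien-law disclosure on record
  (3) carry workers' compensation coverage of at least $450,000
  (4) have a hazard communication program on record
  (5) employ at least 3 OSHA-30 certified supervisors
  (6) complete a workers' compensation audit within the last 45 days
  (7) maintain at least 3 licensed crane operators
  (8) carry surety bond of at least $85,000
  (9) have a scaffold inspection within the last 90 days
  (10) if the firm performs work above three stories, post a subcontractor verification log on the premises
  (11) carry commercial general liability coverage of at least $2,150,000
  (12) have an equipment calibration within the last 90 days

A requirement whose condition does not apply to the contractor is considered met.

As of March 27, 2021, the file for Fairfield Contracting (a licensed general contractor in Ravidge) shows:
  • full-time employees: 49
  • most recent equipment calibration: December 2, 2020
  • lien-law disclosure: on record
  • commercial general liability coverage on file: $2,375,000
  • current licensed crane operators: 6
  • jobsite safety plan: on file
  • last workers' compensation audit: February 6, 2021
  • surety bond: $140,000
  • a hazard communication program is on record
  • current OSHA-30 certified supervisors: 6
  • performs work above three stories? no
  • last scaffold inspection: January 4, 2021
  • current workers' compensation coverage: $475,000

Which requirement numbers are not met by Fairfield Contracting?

6, 12

1. jobsite safety plan present → met
2. lien-law disclosure present → met
3. workers' compensation coverage $475,000 ≥ $450,000 → met
4. hazard communication program present → met
5. OSHA-30 certified supervisors 6 ≥ 3 → met
6. workers' compensation audit 49 days ago vs limit 45 → not met
7. licensed crane operators 6 ≥ 3 → met
8. surety bond $140,000 ≥ $85,000 → met
9. scaffold inspection 82 days ago vs limit 90 → met
10. condition 'performs work above three stories' does not hold → requirement n/a → met
11. commercial general liability coverage $2,375,000 ≥ $2,150,000 → met
12. equipment calibration 115 days ago vs limit 90 → not met
Not met: 6, 12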